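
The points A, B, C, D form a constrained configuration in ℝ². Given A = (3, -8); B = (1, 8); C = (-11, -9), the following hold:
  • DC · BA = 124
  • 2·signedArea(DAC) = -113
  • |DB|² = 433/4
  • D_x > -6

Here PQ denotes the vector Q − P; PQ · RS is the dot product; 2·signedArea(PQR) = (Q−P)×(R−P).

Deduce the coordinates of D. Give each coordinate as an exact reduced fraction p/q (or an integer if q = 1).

1. D_x = -5  [2·signedArea(DAC) = -113 ∩ DC · BA = 124]
2. D_y = -1/2  [2·signedArea(DAC) = -113 ∩ DC · BA = 124]
   → D = (-5, -1/2)

D = (-5, -1/2)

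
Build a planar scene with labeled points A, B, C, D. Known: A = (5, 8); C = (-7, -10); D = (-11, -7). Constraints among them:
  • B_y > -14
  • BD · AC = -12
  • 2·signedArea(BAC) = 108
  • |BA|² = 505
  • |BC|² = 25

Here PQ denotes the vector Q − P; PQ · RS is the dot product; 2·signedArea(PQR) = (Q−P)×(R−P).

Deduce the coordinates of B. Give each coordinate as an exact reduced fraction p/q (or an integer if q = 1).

B = (-3, -13)

1. B_x = -3  [2·signedArea(BAC) = 108 ∩ BD · AC = -12]
2. B_y = -13  [2·signedArea(BAC) = 108 ∩ BD · AC = -12]
   → B = (-3, -13)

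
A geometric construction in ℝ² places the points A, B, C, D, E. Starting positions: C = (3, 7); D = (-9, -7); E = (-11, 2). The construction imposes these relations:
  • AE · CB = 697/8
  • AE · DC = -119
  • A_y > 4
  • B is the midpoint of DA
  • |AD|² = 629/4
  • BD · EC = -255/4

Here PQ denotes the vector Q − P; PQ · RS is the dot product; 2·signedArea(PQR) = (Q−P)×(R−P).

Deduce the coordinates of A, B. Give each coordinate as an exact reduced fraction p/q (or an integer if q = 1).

1. A_x = -4  [line -12·x + -14·y + 15 = 0 ∩ |AD|² = 629/4]
2. A_y = 9/2  [line -12·x + -14·y + 15 = 0 ∩ |AD|² = 629/4]
   → A = (-4, 9/2)
3. B_x = -13/2  [AE · CB = 697/8 ∩ B is the midpoint of DA]
4. B_y = -5/4  [AE · CB = 697/8 ∩ B is the midpoint of DA]
   → B = (-13/2, -5/4)

A = (-4, 9/2)
B = (-13/2, -5/4)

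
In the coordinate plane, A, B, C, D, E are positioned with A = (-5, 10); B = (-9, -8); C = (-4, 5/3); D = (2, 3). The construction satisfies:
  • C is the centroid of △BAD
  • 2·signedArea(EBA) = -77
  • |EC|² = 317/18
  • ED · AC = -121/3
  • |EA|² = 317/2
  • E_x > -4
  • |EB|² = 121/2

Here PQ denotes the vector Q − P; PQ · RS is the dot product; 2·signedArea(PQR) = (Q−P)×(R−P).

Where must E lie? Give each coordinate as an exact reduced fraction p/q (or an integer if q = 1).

1. E_x = -7/2  [2·signedArea(EBA) = -77 ∩ ED · AC = -121/3]
2. E_y = -5/2  [2·signedArea(EBA) = -77 ∩ ED · AC = -121/3]
   → E = (-7/2, -5/2)

E = (-7/2, -5/2)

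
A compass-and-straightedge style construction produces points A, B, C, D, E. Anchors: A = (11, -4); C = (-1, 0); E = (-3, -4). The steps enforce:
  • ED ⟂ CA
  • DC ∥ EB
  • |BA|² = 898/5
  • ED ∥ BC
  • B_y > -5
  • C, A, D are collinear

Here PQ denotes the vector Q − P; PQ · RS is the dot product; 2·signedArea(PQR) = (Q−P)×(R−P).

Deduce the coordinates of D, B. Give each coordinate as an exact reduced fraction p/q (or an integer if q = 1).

1. D_x = -8/5  [C, A, D are collinear ∩ ED ⟂ CA]
2. D_y = 1/5  [C, A, D are collinear ∩ ED ⟂ CA]
   → D = (-8/5, 1/5)
3. B_x = -12/5  [ED ∥ BC ∩ DC ∥ EB]
4. B_y = -21/5  [ED ∥ BC ∩ DC ∥ EB]
   → B = (-12/5, -21/5)

B = (-12/5, -21/5)
D = (-8/5, 1/5)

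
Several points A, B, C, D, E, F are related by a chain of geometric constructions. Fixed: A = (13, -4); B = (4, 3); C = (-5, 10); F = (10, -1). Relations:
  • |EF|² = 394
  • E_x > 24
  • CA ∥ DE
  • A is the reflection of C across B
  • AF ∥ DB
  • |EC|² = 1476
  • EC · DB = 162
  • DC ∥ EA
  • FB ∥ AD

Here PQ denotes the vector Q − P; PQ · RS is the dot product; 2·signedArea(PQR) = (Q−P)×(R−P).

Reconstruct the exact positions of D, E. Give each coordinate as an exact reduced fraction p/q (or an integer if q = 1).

D = (7, 0)
E = (25, -14)

1. D_x = 7  [AF ∥ DB ∩ FB ∥ AD]
2. D_y = 0  [AF ∥ DB ∩ FB ∥ AD]
   → D = (7, 0)
3. E_x = 25  [DC ∥ EA ∩ CA ∥ DE]
4. E_y = -14  [DC ∥ EA ∩ CA ∥ DE]
   → E = (25, -14)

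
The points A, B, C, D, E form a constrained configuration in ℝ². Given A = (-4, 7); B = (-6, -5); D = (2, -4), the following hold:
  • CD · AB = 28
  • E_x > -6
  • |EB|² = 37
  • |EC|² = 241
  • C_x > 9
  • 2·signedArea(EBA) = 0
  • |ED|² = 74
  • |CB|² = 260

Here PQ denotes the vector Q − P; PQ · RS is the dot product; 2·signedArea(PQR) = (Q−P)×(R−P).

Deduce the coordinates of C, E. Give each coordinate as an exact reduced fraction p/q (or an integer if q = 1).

1. C_x = 10  [line 2·x + 12·y + 16 = 0 ∩ |CB|² = 260]
2. C_y = -3  [line 2·x + 12·y + 16 = 0 ∩ |CB|² = 260]
   → C = (10, -3)
3. E_x = -5  [line -12·x + 2·y + -62 = 0 ∩ |EB|² = 37]
4. E_y = 1  [line -12·x + 2·y + -62 = 0 ∩ |EB|² = 37]
   → E = (-5, 1)

C = (10, -3)
E = (-5, 1)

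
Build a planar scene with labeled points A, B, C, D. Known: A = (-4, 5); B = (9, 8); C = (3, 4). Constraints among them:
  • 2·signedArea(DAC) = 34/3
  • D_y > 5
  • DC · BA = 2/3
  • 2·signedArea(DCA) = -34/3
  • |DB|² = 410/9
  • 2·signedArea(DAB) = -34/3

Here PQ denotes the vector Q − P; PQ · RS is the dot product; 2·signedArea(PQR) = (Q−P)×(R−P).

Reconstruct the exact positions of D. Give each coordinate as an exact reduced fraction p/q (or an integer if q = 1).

D = (8/3, 17/3)

1. D_x = 8/3  [2·signedArea(DAC) = 34/3 ∩ 2·signedArea(DAB) = -34/3]
2. D_y = 17/3  [2·signedArea(DAC) = 34/3 ∩ 2·signedArea(DAB) = -34/3]
   → D = (8/3, 17/3)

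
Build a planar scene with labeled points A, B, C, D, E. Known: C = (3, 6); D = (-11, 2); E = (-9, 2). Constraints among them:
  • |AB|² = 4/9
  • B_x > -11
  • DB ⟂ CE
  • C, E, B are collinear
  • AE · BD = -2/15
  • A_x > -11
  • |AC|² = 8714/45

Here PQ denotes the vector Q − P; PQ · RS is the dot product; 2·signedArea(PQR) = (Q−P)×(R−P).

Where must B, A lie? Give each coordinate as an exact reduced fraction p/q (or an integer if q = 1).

A = (-154/15, 9/5)
B = (-54/5, 7/5)

1. B_x = -54/5  [C, E, B are collinear ∩ DB ⟂ CE]
2. B_y = 7/5  [C, E, B are collinear ∩ DB ⟂ CE]
   → B = (-54/5, 7/5)
3. A_x = -154/15  [line 1/5·x + -3/5·y + 47/15 = 0 ∩ |AB|² = 4/9]
4. A_y = 9/5  [line 1/5·x + -3/5·y + 47/15 = 0 ∩ |AB|² = 4/9]
   → A = (-154/15, 9/5)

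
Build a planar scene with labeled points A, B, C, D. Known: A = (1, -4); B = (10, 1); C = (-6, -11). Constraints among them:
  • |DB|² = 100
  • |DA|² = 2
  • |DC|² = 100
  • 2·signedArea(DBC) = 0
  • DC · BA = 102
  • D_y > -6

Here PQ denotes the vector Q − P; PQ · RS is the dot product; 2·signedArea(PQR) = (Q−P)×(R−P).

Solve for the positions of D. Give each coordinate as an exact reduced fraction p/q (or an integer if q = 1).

D = (2, -5)

1. D_x = 2  [2·signedArea(DBC) = 0 ∩ DC · BA = 102]
2. D_y = -5  [2·signedArea(DBC) = 0 ∩ DC · BA = 102]
   → D = (2, -5)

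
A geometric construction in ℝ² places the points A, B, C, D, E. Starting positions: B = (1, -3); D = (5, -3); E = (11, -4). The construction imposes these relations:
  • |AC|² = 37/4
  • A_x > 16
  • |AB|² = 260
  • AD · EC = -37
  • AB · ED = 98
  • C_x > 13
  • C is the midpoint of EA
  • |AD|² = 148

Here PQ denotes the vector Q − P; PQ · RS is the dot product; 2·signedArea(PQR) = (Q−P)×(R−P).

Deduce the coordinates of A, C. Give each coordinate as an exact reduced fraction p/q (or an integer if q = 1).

A = (17, -5)
C = (14, -9/2)

1. A_x = 17  [line 6·x + -1·y + -107 = 0 ∩ |AD|² = 148]
2. A_y = -5  [line 6·x + -1·y + -107 = 0 ∩ |AD|² = 148]
   → A = (17, -5)
3. C_x = 14  [AD · EC = -37 ∩ C is the midpoint of EA]
4. C_y = -9/2  [AD · EC = -37 ∩ C is the midpoint of EA]
   → C = (14, -9/2)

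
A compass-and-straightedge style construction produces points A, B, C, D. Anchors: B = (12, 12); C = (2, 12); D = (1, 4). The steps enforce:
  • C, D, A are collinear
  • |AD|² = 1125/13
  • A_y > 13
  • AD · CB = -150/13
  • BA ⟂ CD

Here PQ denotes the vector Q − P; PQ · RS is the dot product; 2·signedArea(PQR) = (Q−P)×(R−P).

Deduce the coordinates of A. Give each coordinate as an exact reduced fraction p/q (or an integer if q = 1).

A = (28/13, 172/13)

1. A_x = 28/13  [C, D, A are collinear ∩ BA ⟂ CD]
2. A_y = 172/13  [C, D, A are collinear ∩ BA ⟂ CD]
   → A = (28/13, 172/13)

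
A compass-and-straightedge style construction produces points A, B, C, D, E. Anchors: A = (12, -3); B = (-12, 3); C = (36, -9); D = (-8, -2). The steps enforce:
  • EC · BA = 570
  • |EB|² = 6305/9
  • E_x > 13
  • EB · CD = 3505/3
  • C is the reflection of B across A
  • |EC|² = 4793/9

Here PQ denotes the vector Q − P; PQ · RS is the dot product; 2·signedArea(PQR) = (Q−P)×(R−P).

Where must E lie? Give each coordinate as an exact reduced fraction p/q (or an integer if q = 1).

E = (40/3, -14/3)

1. E_x = 40/3  [EC · BA = 570 ∩ EB · CD = 3505/3]
2. E_y = -14/3  [EC · BA = 570 ∩ EB · CD = 3505/3]
   → E = (40/3, -14/3)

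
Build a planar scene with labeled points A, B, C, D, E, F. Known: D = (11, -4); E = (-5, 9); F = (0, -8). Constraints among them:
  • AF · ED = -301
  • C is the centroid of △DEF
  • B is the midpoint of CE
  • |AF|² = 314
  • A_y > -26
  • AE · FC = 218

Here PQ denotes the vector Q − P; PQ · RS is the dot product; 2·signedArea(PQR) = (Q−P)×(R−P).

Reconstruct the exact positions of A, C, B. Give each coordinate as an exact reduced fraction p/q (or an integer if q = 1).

A = (5, -25)
B = (-3/2, 4)
C = (2, -1)

1. C_x = 2  [C is the centroid of △DEF]
2. C_y = -1  [C is the centroid of △DEF]
   → C = (2, -1)
3. B_x = -3/2  [B is the midpoint of CE]
4. B_y = 4  [B is the midpoint of CE]
   → B = (-3/2, 4)
5. A_x = 5  [AF · ED = -301 ∩ AE · FC = 218]
6. A_y = -25  [AF · ED = -301 ∩ AE · FC = 218]
   → A = (5, -25)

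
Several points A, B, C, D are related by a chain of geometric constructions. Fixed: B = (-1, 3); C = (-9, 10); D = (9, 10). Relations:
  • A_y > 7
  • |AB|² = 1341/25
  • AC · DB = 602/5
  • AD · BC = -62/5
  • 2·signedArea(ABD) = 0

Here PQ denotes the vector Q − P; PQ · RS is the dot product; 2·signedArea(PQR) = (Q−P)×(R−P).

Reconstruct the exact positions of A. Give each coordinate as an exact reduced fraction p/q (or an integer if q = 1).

A = (5, 36/5)

1. A_x = 5  [2·signedArea(ABD) = 0 ∩ AD · BC = -62/5]
2. A_y = 36/5  [2·signedArea(ABD) = 0 ∩ AD · BC = -62/5]
   → A = (5, 36/5)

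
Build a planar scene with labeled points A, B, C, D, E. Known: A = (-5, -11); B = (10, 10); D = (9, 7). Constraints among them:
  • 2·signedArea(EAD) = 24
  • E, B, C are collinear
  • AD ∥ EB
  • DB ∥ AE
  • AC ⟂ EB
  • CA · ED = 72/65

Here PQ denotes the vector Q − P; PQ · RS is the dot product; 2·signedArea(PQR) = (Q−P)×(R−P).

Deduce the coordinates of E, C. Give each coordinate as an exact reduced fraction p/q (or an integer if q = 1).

1. E_x = -4  [AD ∥ EB ∩ DB ∥ AE]
2. E_y = -8  [AD ∥ EB ∩ DB ∥ AE]
   → E = (-4, -8)
3. C_x = -379/65  [E, B, C are collinear ∩ AC ⟂ EB]
4. C_y = -673/65  [E, B, C are collinear ∩ AC ⟂ EB]
   → C = (-379/65, -673/65)

C = (-379/65, -673/65)
E = (-4, -8)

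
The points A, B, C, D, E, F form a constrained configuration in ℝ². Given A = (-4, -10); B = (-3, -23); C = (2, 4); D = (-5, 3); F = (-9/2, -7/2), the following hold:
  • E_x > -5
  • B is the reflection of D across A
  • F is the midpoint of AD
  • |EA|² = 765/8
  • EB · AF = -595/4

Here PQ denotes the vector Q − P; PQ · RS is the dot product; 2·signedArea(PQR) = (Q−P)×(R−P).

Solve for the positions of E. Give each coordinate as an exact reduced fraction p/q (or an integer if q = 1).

E = (-19/4, -1/4)

1. E_x = -19/4  [line 1/2·x + -13/2·y + 3/4 = 0 ∩ |EA|² = 765/8]
2. E_y = -1/4  [line 1/2·x + -13/2·y + 3/4 = 0 ∩ |EA|² = 765/8]
   → E = (-19/4, -1/4)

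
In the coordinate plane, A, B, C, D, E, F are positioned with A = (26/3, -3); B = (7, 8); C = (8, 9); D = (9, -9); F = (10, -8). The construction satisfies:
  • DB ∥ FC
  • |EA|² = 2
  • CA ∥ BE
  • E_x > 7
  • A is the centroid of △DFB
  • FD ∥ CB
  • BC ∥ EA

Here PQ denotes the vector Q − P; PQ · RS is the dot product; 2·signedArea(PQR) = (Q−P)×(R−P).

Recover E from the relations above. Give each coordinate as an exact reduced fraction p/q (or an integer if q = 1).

1. E_x = 23/3  [BC ∥ EA ∩ CA ∥ BE]
2. E_y = -4  [BC ∥ EA ∩ CA ∥ BE]
   → E = (23/3, -4)

E = (23/3, -4)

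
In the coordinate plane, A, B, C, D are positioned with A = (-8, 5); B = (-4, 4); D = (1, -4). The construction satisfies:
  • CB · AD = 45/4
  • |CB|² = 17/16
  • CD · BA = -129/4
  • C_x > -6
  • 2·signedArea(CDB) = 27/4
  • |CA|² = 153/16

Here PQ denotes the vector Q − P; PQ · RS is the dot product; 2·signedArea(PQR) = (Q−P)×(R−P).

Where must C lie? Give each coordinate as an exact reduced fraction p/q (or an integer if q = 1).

C = (-5, 17/4)

1. C_x = -5  [CD · BA = -129/4 ∩ 2·signedArea(CDB) = 27/4]
2. C_y = 17/4  [CD · BA = -129/4 ∩ 2·signedArea(CDB) = 27/4]
   → C = (-5, 17/4)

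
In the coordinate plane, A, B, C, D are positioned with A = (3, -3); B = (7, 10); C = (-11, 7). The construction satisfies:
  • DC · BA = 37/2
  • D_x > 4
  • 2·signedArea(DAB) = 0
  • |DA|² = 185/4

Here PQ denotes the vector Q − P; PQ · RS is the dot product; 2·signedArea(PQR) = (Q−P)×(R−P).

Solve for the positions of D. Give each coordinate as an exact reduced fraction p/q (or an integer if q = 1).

D = (5, 7/2)

1. D_x = 5  [2·signedArea(DAB) = 0 ∩ DC · BA = 37/2]
2. D_y = 7/2  [2·signedArea(DAB) = 0 ∩ DC · BA = 37/2]
   → D = (5, 7/2)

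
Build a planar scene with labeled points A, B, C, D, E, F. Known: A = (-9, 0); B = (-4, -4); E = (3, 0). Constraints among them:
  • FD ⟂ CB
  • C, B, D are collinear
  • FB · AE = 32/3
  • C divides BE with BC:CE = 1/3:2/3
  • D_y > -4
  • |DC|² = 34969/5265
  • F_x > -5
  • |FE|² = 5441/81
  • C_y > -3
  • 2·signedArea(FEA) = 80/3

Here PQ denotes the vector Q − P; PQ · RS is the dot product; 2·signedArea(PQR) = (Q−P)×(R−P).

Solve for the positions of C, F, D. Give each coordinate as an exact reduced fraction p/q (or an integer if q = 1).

C = (-5/3, -8/3)
D = (-2284/585, -2308/585)
F = (-44/9, -20/9)

1. C_x = -5/3  [C divides BE with BC:CE = 1/3:2/3]
2. C_y = -8/3  [C divides BE with BC:CE = 1/3:2/3]
   → C = (-5/3, -8/3)
3. F_x = -44/9  [2·signedArea(FEA) = 80/3 ∩ FB · AE = 32/3]
4. F_y = -20/9  [2·signedArea(FEA) = 80/3 ∩ FB · AE = 32/3]
   → F = (-44/9, -20/9)
5. D_x = -2284/585  [C, B, D are collinear ∩ FD ⟂ CB]
6. D_y = -2308/585  [C, B, D are collinear ∩ FD ⟂ CB]
   → D = (-2284/585, -2308/585)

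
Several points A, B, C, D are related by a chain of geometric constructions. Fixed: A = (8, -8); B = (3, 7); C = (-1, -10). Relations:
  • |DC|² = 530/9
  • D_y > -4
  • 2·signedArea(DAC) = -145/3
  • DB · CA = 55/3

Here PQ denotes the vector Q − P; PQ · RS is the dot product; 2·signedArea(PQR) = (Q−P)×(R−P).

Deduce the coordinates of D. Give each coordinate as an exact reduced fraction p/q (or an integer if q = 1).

D = (10/3, -11/3)

1. D_x = 10/3  [2·signedArea(DAC) = -145/3 ∩ DB · CA = 55/3]
2. D_y = -11/3  [2·signedArea(DAC) = -145/3 ∩ DB · CA = 55/3]
   → D = (10/3, -11/3)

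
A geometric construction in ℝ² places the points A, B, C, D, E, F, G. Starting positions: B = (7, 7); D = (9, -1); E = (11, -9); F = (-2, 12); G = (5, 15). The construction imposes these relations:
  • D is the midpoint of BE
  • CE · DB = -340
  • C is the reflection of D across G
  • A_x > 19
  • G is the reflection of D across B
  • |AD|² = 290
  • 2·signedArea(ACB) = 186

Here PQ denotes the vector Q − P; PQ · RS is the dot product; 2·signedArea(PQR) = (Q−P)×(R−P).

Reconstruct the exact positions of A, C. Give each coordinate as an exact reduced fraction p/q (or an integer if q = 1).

1. C_x = 1  [C is the reflection of D across G]
2. C_y = 31  [C is the reflection of D across G]
   → C = (1, 31)
3. A_x = 20  [line 24·x + 6·y + -396 = 0 ∩ |AD|² = 290]
4. A_y = -14  [line 24·x + 6·y + -396 = 0 ∩ |AD|² = 290]
   → A = (20, -14)

A = (20, -14)
C = (1, 31)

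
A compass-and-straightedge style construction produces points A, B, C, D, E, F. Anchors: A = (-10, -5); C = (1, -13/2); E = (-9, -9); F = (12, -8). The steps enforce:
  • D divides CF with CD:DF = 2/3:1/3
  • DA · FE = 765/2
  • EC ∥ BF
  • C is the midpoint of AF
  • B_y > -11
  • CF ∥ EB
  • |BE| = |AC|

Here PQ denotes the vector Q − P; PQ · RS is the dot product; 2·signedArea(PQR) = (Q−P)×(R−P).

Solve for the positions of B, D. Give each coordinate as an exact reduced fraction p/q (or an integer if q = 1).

B = (2, -21/2)
D = (25/3, -15/2)

1. B_x = 2  [EC ∥ BF ∩ CF ∥ EB]
2. B_y = -21/2  [EC ∥ BF ∩ CF ∥ EB]
   → B = (2, -21/2)
3. D_x = 25/3  [D divides CF with CD:DF = 2/3:1/3]
4. D_y = -15/2  [D divides CF with CD:DF = 2/3:1/3]
   → D = (25/3, -15/2)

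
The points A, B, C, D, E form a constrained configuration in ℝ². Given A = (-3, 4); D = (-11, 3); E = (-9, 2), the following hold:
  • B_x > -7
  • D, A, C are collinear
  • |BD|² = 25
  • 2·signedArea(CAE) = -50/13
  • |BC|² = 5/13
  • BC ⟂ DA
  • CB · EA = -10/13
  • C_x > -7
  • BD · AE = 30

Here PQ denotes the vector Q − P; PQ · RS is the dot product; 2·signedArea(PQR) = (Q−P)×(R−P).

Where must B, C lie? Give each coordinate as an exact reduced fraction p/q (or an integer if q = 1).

B = (-6, 3)
C = (-79/13, 47/13)

1. B_x = -6  [line 6·x + 2·y + 30 = 0 ∩ |BD|² = 25]
2. B_y = 3  [line 6·x + 2·y + 30 = 0 ∩ |BD|² = 25]
   → B = (-6, 3)
3. C_x = -79/13  [D, A, C are collinear ∩ BC ⟂ DA]
4. C_y = 47/13  [D, A, C are collinear ∩ BC ⟂ DA]
   → C = (-79/13, 47/13)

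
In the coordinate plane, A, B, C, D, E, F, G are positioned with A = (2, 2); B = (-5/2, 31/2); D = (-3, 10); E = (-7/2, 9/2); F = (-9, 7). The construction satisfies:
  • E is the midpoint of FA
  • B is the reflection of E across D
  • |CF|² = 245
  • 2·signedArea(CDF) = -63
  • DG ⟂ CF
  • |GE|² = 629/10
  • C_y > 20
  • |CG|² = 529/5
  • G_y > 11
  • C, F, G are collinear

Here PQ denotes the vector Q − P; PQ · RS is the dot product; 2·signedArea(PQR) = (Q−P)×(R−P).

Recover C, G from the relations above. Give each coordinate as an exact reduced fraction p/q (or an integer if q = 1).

1. C_x = -2  [line 3·x + -6·y + 132 = 0 ∩ |CF|² = 245]
2. C_y = 21  [line 3·x + -6·y + 132 = 0 ∩ |CF|² = 245]
   → C = (-2, 21)
3. G_x = -33/5  [C, F, G are collinear ∩ DG ⟂ CF]
4. G_y = 59/5  [C, F, G are collinear ∩ DG ⟂ CF]
   → G = (-33/5, 59/5)

C = (-2, 21)
G = (-33/5, 59/5)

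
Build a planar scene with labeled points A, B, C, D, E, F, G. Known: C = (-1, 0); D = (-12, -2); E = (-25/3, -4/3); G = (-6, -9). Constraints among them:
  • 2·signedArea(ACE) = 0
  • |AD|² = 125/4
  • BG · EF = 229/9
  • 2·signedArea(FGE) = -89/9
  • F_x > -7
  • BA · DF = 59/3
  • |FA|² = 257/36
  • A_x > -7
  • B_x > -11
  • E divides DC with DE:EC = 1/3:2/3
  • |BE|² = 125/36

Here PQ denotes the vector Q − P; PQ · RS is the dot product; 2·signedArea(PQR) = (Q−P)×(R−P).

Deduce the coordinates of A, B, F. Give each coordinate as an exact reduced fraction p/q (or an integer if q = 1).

1. A_x = -13/2  [line 4/3·x + -22/3·y + 4/3 = 0 ∩ |AD|² = 125/4]
2. A_y = -1  [line 4/3·x + -22/3·y + 4/3 = 0 ∩ |AD|² = 125/4]
   → A = (-13/2, -1)
3. F_x = -19/3  [line -23/3·x + -7/3·y + -514/9 = 0 ∩ |FA|² = 257/36]
4. F_y = -11/3  [line -23/3·x + -7/3·y + -514/9 = 0 ∩ |FA|² = 257/36]
   → F = (-19/3, -11/3)
5. B_x = -61/6  [BG · EF = 229/9 ∩ BA · DF = 59/3]
6. B_y = -5/3  [BG · EF = 229/9 ∩ BA · DF = 59/3]
   → B = (-61/6, -5/3)

A = (-13/2, -1)
B = (-61/6, -5/3)
F = (-19/3, -11/3)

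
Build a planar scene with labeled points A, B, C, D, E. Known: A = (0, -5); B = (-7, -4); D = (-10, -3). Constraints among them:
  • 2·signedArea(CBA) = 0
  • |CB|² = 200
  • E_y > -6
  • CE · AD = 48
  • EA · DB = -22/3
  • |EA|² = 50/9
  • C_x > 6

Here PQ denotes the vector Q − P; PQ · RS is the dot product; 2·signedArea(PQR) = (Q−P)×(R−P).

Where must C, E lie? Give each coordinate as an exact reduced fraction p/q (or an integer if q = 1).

1. C_x = 7  [line 1·x + 7·y + 35 = 0 ∩ |CB|² = 200]
2. C_y = -6  [line 1·x + 7·y + 35 = 0 ∩ |CB|² = 200]
   → C = (7, -6)
3. E_x = 7/3  [EA · DB = -22/3 ∩ CE · AD = 48]
4. E_y = -16/3  [EA · DB = -22/3 ∩ CE · AD = 48]
   → E = (7/3, -16/3)

C = (7, -6)
E = (7/3, -16/3)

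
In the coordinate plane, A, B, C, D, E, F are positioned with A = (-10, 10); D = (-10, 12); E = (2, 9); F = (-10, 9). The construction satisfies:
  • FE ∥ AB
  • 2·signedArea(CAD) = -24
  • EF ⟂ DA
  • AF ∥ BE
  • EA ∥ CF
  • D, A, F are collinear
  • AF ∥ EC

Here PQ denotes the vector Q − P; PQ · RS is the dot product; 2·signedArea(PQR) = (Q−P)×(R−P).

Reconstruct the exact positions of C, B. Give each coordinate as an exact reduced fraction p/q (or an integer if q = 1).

1. C_x = 2  [EA ∥ CF ∩ AF ∥ EC]
2. C_y = 8  [EA ∥ CF ∩ AF ∥ EC]
   → C = (2, 8)
3. B_x = 2  [AF ∥ BE ∩ FE ∥ AB]
4. B_y = 10  [AF ∥ BE ∩ FE ∥ AB]
   → B = (2, 10)

B = (2, 10)
C = (2, 8)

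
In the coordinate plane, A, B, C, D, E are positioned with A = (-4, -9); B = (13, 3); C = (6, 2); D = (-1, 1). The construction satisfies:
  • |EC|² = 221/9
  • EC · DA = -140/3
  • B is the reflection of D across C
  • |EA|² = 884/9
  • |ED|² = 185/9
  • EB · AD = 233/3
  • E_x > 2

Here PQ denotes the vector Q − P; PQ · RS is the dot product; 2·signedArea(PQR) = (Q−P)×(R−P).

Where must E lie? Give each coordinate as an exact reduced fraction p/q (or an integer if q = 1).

1. E_x = 8/3  [line -3·x + -10·y + -26/3 = 0 ∩ |ED|² = 185/9]
2. E_y = -5/3  [line -3·x + -10·y + -26/3 = 0 ∩ |ED|² = 185/9]
   → E = (8/3, -5/3)

E = (8/3, -5/3)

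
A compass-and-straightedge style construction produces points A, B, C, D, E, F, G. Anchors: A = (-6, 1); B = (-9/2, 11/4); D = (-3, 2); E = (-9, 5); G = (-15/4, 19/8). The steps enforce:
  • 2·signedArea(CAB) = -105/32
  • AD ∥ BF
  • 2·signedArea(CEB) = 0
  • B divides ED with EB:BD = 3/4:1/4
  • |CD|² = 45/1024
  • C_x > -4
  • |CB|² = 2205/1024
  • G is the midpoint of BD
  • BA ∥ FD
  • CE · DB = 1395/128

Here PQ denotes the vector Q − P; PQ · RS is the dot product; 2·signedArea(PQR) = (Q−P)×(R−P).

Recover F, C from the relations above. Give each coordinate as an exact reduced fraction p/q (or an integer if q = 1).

C = (-51/16, 67/32)
F = (-3/2, 15/4)

1. F_x = -3/2  [BA ∥ FD ∩ AD ∥ BF]
2. F_y = 15/4  [BA ∥ FD ∩ AD ∥ BF]
   → F = (-3/2, 15/4)
3. C_x = -51/16  [2·signedArea(CEB) = 0 ∩ CE · DB = 1395/128]
4. C_y = 67/32  [2·signedArea(CEB) = 0 ∩ CE · DB = 1395/128]
   → C = (-51/16, 67/32)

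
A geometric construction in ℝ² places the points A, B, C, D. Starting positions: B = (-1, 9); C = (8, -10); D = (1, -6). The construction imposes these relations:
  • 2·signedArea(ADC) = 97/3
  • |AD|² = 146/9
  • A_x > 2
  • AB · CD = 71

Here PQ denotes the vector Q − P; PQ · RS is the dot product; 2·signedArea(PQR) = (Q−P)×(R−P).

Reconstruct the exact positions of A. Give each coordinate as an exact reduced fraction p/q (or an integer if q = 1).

A = (8/3, -7/3)

1. A_x = 8/3  [AB · CD = 71 ∩ 2·signedArea(ADC) = 97/3]
2. A_y = -7/3  [AB · CD = 71 ∩ 2·signedArea(ADC) = 97/3]
   → A = (8/3, -7/3)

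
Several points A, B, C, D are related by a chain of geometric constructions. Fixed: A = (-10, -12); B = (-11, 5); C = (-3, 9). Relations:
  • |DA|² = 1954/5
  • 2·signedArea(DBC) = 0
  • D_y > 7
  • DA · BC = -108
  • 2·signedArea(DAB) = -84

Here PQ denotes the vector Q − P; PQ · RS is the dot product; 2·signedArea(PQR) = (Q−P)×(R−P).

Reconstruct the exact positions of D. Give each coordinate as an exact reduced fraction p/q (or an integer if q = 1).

1. D_x = -31/5  [2·signedArea(DBC) = 0 ∩ 2·signedArea(DAB) = -84]
2. D_y = 37/5  [2·signedArea(DBC) = 0 ∩ 2·signedArea(DAB) = -84]
   → D = (-31/5, 37/5)

D = (-31/5, 37/5)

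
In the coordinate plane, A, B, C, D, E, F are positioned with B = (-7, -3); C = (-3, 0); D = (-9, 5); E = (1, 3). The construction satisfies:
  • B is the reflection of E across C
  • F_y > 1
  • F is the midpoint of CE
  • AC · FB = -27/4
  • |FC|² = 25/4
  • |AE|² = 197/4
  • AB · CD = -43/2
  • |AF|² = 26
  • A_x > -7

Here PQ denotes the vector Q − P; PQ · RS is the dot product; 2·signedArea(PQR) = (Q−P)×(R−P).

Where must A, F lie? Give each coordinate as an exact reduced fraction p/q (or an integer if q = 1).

1. F_x = -1  [F is the midpoint of CE]
2. F_y = 3/2  [F is the midpoint of CE]
   → F = (-1, 3/2)
3. A_x = -6  [AC · FB = -27/4 ∩ AB · CD = -43/2]
4. A_y = 5/2  [AC · FB = -27/4 ∩ AB · CD = -43/2]
   → A = (-6, 5/2)

A = (-6, 5/2)
F = (-1, 3/2)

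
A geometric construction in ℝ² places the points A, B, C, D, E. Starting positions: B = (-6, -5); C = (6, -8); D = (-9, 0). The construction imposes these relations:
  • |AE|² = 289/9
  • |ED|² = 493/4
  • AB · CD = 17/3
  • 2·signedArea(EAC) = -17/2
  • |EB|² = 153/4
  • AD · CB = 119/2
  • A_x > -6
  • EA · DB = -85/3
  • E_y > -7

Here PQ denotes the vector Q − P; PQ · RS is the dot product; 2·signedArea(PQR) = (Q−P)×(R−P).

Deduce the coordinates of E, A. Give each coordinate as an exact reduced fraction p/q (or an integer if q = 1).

A = (-5, -23/6)
E = (0, -13/2)

1. A_x = -5  [AB · CD = 17/3 ∩ AD · CB = 119/2]
2. A_y = -23/6  [AB · CD = 17/3 ∩ AD · CB = 119/2]
   → A = (-5, -23/6)
3. E_x = 0  [2·signedArea(EAC) = -17/2 ∩ EA · DB = -85/3]
4. E_y = -13/2  [2·signedArea(EAC) = -17/2 ∩ EA · DB = -85/3]
   → E = (0, -13/2)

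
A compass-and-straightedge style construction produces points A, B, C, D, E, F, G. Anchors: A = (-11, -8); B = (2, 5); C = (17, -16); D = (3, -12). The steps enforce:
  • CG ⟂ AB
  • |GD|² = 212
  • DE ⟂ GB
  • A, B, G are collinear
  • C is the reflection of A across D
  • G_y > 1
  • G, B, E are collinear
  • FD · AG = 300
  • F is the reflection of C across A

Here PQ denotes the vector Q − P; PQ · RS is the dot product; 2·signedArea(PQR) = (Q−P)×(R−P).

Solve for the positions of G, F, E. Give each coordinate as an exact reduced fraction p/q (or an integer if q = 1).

E = (-6, -3)
F = (-39, 0)
G = (-1, 2)

1. G_x = -1  [A, B, G are collinear ∩ CG ⟂ AB]
2. G_y = 2  [A, B, G are collinear ∩ CG ⟂ AB]
   → G = (-1, 2)
3. F_x = -39  [F is the reflection of C across A]
4. F_y = 0  [F is the reflection of C across A]
   → F = (-39, 0)
5. E_x = -6  [G, B, E are collinear ∩ DE ⟂ GB]
6. E_y = -3  [G, B, E are collinear ∩ DE ⟂ GB]
   → E = (-6, -3)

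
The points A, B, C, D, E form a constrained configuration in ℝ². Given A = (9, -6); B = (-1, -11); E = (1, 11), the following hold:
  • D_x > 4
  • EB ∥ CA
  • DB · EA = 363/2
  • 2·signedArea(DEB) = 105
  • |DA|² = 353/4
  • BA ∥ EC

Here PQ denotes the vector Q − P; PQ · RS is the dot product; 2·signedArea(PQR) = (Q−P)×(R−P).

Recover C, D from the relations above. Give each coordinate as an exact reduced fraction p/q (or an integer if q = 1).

1. C_x = 11  [EB ∥ CA ∩ BA ∥ EC]
2. C_y = 16  [EB ∥ CA ∩ BA ∥ EC]
   → C = (11, 16)
3. D_x = 5  [2·signedArea(DEB) = 105 ∩ DB · EA = 363/2]
4. D_y = 5/2  [2·signedArea(DEB) = 105 ∩ DB · EA = 363/2]
   → D = (5, 5/2)

C = (11, 16)
D = (5, 5/2)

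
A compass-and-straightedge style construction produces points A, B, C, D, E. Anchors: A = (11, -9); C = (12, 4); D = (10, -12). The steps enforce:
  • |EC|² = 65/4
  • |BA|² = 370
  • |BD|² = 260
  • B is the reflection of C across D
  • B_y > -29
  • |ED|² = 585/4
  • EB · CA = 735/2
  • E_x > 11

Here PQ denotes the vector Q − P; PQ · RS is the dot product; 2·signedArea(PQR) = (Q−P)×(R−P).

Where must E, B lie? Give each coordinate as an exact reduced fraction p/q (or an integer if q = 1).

B = (8, -28)
E = (23/2, 0)

1. B_x = 8  [B is the reflection of C across D]
2. B_y = -28  [B is the reflection of C across D]
   → B = (8, -28)
3. E_x = 23/2  [line 1·x + 13·y + -23/2 = 0 ∩ |ED|² = 585/4]
4. E_y = 0  [line 1·x + 13·y + -23/2 = 0 ∩ |ED|² = 585/4]
   → E = (23/2, 0)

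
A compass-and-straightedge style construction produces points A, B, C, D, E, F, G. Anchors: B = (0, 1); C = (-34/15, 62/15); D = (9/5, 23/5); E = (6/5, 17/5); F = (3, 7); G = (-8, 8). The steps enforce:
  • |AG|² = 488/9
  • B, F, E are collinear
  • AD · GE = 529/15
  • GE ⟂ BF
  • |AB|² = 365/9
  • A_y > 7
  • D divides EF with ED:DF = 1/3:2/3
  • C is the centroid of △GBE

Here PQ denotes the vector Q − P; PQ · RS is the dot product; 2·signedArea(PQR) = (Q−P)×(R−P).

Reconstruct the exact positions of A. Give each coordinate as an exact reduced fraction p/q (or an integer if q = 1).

A = (-2/3, 22/3)

1. A_x = -2/3  [line -46/5·x + 23/5·y + -598/15 = 0 ∩ |AG|² = 488/9]
2. A_y = 22/3  [line -46/5·x + 23/5·y + -598/15 = 0 ∩ |AG|² = 488/9]
   → A = (-2/3, 22/3)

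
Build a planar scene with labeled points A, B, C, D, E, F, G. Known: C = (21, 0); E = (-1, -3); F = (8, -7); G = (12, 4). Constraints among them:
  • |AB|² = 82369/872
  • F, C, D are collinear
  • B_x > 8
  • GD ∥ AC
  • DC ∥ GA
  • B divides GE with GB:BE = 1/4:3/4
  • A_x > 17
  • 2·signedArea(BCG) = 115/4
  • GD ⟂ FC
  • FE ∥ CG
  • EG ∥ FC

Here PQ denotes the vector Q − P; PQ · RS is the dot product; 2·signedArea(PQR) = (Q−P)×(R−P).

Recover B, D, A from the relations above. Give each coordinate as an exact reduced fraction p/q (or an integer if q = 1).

1. B_x = 35/4  [B divides GE with GB:BE = 1/4:3/4]
2. B_y = 9/4  [B divides GE with GB:BE = 1/4:3/4]
   → B = (35/4, 9/4)
3. D_x = 3421/218  [F, C, D are collinear ∩ GD ⟂ FC]
4. D_y = -623/218  [F, C, D are collinear ∩ GD ⟂ FC]
   → D = (3421/218, -623/218)
5. A_x = 3773/218  [GD ∥ AC ∩ DC ∥ GA]
6. A_y = 1495/218  [GD ∥ AC ∩ DC ∥ GA]
   → A = (3773/218, 1495/218)

A = (3773/218, 1495/218)
B = (35/4, 9/4)
D = (3421/218, -623/218)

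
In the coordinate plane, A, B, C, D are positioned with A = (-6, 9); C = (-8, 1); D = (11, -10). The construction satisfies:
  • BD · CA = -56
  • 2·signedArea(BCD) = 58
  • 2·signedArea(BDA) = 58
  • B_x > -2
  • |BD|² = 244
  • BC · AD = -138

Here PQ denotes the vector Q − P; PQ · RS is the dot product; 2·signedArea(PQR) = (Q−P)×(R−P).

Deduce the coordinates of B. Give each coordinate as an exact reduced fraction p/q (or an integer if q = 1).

B = (-1, 0)

1. B_x = -1  [2·signedArea(BDA) = 58 ∩ 2·signedArea(BCD) = 58]
2. B_y = 0  [2·signedArea(BDA) = 58 ∩ 2·signedArea(BCD) = 58]
   → B = (-1, 0)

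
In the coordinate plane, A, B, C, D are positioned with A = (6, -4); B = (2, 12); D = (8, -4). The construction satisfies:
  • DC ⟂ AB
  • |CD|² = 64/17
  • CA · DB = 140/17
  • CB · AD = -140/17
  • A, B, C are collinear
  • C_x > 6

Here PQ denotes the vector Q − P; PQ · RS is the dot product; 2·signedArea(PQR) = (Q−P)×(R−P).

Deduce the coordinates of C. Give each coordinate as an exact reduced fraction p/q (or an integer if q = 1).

C = (104/17, -76/17)

1. C_x = 104/17  [A, B, C are collinear ∩ DC ⟂ AB]
2. C_y = -76/17  [A, B, C are collinear ∩ DC ⟂ AB]
   → C = (104/17, -76/17)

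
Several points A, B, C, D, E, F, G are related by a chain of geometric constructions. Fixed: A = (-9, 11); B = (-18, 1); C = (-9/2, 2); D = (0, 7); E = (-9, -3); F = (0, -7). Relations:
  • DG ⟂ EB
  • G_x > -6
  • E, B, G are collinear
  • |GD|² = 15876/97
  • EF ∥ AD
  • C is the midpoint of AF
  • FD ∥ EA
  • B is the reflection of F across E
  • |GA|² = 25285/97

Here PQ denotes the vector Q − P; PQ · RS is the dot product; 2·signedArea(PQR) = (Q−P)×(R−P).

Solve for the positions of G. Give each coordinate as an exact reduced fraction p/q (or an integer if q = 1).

1. G_x = -504/97  [E, B, G are collinear ∩ DG ⟂ EB]
2. G_y = -455/97  [E, B, G are collinear ∩ DG ⟂ EB]
   → G = (-504/97, -455/97)

G = (-504/97, -455/97)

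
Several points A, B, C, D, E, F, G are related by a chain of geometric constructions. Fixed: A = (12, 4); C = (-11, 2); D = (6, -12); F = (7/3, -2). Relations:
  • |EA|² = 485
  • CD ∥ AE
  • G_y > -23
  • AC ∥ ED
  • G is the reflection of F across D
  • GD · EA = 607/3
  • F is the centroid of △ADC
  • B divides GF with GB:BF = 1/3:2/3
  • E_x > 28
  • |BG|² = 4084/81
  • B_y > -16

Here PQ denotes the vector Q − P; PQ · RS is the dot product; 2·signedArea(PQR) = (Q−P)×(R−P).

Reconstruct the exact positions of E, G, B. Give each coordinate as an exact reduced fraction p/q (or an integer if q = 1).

1. E_x = 29  [AC ∥ ED ∩ CD ∥ AE]
2. E_y = -10  [AC ∥ ED ∩ CD ∥ AE]
   → E = (29, -10)
3. G_x = 29/3  [G is the reflection of F across D]
4. G_y = -22  [G is the reflection of F across D]
   → G = (29/3, -22)
5. B_x = 65/9  [B divides GF with GB:BF = 1/3:2/3]
6. B_y = -46/3  [B divides GF with GB:BF = 1/3:2/3]
   → B = (65/9, -46/3)

B = (65/9, -46/3)
E = (29, -10)
G = (29/3, -22)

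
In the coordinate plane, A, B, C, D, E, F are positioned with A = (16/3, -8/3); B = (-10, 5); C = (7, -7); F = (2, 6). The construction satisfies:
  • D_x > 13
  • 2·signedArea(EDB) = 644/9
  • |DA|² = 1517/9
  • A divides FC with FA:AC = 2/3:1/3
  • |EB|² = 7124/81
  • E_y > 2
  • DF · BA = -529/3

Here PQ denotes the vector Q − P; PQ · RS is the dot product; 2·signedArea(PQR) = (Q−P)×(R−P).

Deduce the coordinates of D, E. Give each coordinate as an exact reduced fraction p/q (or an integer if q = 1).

D = (14, 7)
E = (-8/9, 25/9)

1. D_x = 14  [line -46/3·x + 23/3·y + 161 = 0 ∩ |DA|² = 1517/9]
2. D_y = 7  [line -46/3·x + 23/3·y + 161 = 0 ∩ |DA|² = 1517/9]
   → D = (14, 7)
3. E_x = -8/9  [line 2·x + -24·y + 616/9 = 0 ∩ |EB|² = 7124/81]
4. E_y = 25/9  [line 2·x + -24·y + 616/9 = 0 ∩ |EB|² = 7124/81]
   → E = (-8/9, 25/9)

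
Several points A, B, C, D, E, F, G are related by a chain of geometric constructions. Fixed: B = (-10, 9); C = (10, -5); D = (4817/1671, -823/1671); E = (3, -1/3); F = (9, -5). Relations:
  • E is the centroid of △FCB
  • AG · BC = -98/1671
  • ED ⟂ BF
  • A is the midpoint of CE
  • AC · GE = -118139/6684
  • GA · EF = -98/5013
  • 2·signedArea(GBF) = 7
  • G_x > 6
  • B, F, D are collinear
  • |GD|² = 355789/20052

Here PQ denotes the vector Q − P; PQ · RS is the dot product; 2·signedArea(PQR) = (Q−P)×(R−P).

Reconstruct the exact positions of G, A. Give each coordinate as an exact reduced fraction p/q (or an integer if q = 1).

A = (13/2, -8/3)
G = (21527/3342, -4589/1671)

1. G_x = 21527/3342  [line 14·x + 19·y + -38 = 0 ∩ |GD|² = 355789/20052]
2. G_y = -4589/1671  [line 14·x + 19·y + -38 = 0 ∩ |GD|² = 355789/20052]
   → G = (21527/3342, -4589/1671)
3. A_x = 13/2  [GA · EF = -98/5013 ∩ A is the midpoint of CE]
4. A_y = -8/3  [GA · EF = -98/5013 ∩ A is the midpoint of CE]
   → A = (13/2, -8/3)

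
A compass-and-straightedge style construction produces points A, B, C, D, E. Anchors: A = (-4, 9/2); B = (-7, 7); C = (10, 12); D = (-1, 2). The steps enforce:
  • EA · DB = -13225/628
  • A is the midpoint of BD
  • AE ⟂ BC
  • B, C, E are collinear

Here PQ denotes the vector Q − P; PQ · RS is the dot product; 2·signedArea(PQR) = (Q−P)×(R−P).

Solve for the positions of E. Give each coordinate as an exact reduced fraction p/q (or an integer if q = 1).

1. E_x = -3087/628  [B, C, E are collinear ∩ AE ⟂ BC]
2. E_y = 4781/628  [B, C, E are collinear ∩ AE ⟂ BC]
   → E = (-3087/628, 4781/628)

E = (-3087/628, 4781/628)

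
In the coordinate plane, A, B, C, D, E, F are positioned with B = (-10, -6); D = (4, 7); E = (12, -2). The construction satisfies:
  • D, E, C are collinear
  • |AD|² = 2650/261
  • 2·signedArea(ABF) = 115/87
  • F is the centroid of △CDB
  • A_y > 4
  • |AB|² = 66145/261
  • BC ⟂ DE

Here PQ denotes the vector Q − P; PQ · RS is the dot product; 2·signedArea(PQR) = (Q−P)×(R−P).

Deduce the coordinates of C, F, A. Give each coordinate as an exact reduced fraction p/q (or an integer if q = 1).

1. C_x = 124/29  [D, E, C are collinear ∩ BC ⟂ DE]
2. C_y = 194/29  [D, E, C are collinear ∩ BC ⟂ DE]
   → C = (124/29, 194/29)
3. F_x = -50/87  [F is the centroid of △CDB]
4. F_y = 223/87  [F is the centroid of △CDB]
   → F = (-50/87, 223/87)
5. A_x = 149/87  [line -745/87·x + 820/87·y + -2645/87 = 0 ∩ |AB|² = 66145/261]
6. A_y = 416/87  [line -745/87·x + 820/87·y + -2645/87 = 0 ∩ |AB|² = 66145/261]
   → A = (149/87, 416/87)

A = (149/87, 416/87)
C = (124/29, 194/29)
F = (-50/87, 223/87)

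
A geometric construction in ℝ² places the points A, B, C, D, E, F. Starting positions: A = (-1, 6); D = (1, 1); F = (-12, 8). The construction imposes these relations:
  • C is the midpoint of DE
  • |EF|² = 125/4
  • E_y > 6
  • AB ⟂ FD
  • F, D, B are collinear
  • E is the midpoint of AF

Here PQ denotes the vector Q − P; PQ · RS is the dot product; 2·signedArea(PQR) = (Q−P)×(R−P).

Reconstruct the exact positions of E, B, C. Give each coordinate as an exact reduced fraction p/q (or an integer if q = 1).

1. E_x = -13/2  [E is the midpoint of AF]
2. E_y = 7  [E is the midpoint of AF]
   → E = (-13/2, 7)
3. B_x = -575/218  [F, D, B are collinear ∩ AB ⟂ FD]
4. B_y = 645/218  [F, D, B are collinear ∩ AB ⟂ FD]
   → B = (-575/218, 645/218)
5. C_x = -11/4  [C is the midpoint of DE]
6. C_y = 4  [C is the midpoint of DE]
   → C = (-11/4, 4)

B = (-575/218, 645/218)
C = (-11/4, 4)
E = (-13/2, 7)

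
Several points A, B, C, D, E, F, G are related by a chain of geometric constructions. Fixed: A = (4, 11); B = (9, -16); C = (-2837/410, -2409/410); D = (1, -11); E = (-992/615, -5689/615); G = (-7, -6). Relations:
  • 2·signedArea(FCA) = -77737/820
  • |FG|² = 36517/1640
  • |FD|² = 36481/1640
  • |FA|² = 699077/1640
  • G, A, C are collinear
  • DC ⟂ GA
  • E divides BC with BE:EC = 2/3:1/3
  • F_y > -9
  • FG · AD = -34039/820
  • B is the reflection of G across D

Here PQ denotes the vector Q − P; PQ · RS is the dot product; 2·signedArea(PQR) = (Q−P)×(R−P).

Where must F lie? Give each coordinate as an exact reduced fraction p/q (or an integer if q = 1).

F = (-2427/820, -6919/820)

1. F_x = -2427/820  [FG · AD = -34039/820 ∩ 2·signedArea(FCA) = -77737/820]
2. F_y = -6919/820  [FG · AD = -34039/820 ∩ 2·signedArea(FCA) = -77737/820]
   → F = (-2427/820, -6919/820)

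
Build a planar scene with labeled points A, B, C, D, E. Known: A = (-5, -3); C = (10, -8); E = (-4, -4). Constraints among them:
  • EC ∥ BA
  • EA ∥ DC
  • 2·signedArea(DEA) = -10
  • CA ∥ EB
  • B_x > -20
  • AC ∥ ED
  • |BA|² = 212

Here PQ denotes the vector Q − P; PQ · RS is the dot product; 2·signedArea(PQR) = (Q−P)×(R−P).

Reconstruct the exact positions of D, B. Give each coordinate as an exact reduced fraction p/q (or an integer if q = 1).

B = (-19, 1)
D = (11, -9)

1. D_x = 11  [EA ∥ DC ∩ AC ∥ ED]
2. D_y = -9  [EA ∥ DC ∩ AC ∥ ED]
   → D = (11, -9)
3. B_x = -19  [EC ∥ BA ∩ CA ∥ EB]
4. B_y = 1  [EC ∥ BA ∩ CA ∥ EB]
   → B = (-19, 1)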